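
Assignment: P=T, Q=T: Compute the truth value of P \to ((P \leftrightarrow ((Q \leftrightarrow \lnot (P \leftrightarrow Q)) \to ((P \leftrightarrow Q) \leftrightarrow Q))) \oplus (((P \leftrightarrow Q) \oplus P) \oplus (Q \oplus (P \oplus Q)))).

P \leftrightarrow Q = T \leftrightarrow T = T
\lnot (P \leftrightarrow Q) = \lnot T = F
Q \leftrightarrow \lnot (P \leftrightarrow Q) = T \leftrightarrow F = F
P \leftrightarrow Q = T \leftrightarrow T = T
(P \leftrightarrow Q) \leftrightarrow Q = T \leftrightarrow T = T
(Q \leftrightarrow \lnot (P \leftrightarrow Q)) \to ((P \leftrightarrow Q) \leftrightarrow Q) = F \to T = T
P \leftrightarrow ((Q \leftrightarrow \lnot (P \leftrightarrow Q)) \to ((P \leftrightarrow Q) \leftrightarrow Q)) = T \leftrightarrow T = T
P \leftrightarrow Q = T \leftrightarrow T = T
(P \leftrightarrow Q) \oplus P = T \oplus T = F
P \oplus Q = T \oplus T = F
Q \oplus (P \oplus Q) = T \oplus F = T
((P \leftrightarrow Q) \oplus P) \oplus (Q \oplus (P \oplus Q)) = F \oplus T = T
(P \leftrightarrow ((Q \leftrightarrow \lnot (P \leftrightarrow Q)) \to ((P \leftrightarrow Q) \leftrightarrow Q))) \oplus (((P \leftrightarrow Q) \oplus P) \oplus (Q \oplus (P \oplus Q))) = T \oplus T = F
P \to ((P \leftrightarrow ((Q \leftrightarrow \lnot (P \leftrightarrow Q)) \to ((P \leftrightarrow Q) \leftrightarrow Q))) \oplus (((P \leftrightarrow Q) \oplus P) \oplus (Q \oplus (P \oplus Q)))) = T \to F = F

F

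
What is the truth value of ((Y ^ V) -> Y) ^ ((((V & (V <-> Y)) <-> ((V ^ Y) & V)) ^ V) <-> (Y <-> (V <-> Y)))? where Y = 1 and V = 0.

1

Substituting Y=1, V=0:
Y ^ V = 1 ^ 0 = 1
(Y ^ V) -> Y = 1 -> 1 = 1
V <-> Y = 0 <-> 1 = 0
V & (V <-> Y) = 0 & 0 = 0
V ^ Y = 0 ^ 1 = 1
(V ^ Y) & V = 1 & 0 = 0
(V & (V <-> Y)) <-> ((V ^ Y) & V) = 0 <-> 0 = 1
((V & (V <-> Y)) <-> ((V ^ Y) & V)) ^ V = 1 ^ 0 = 1
V <-> Y = 0 <-> 1 = 0
Y <-> (V <-> Y) = 1 <-> 0 = 0
(((V & (V <-> Y)) <-> ((V ^ Y) & V)) ^ V) <-> (Y <-> (V <-> Y)) = 1 <-> 0 = 0
((Y ^ V) -> Y) ^ ((((V & (V <-> Y)) <-> ((V ^ Y) & V)) ^ V) <-> (Y <-> (V <-> Y))) = 1 ^ 0 = 1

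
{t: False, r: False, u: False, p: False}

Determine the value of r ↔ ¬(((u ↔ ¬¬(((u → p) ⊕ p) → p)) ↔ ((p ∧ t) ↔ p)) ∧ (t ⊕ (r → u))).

Substituting t=False, r=False, u=False, p=False:
u → p = False → False = True
(u → p) ⊕ p = True ⊕ False = True
((u → p) ⊕ p) → p = True → False = False
¬(((u → p) ⊕ p) → p) = ¬False = True
¬¬(((u → p) ⊕ p) → p) = ¬True = False
u ↔ ¬¬(((u → p) ⊕ p) → p) = False ↔ False = True
p ∧ t = False ∧ False = False
(p ∧ t) ↔ p = False ↔ False = True
(u ↔ ¬¬(((u → p) ⊕ p) → p)) ↔ ((p ∧ t) ↔ p) = True ↔ True = True
r → u = False → False = True
t ⊕ (r → u) = False ⊕ True = True
((u ↔ ¬¬(((u → p) ⊕ p) → p)) ↔ ((p ∧ t) ↔ p)) ∧ (t ⊕ (r → u)) = True ∧ True = True
¬(((u ↔ ¬¬(((u → p) ⊕ p) → p)) ↔ ((p ∧ t) ↔ p)) ∧ (t ⊕ (r → u))) = ¬True = False
r ↔ ¬(((u ↔ ¬¬(((u → p) ⊕ p) → p)) ↔ ((p ∧ t) ↔ p)) ∧ (t ⊕ (r → u))) = False ↔ False = True

True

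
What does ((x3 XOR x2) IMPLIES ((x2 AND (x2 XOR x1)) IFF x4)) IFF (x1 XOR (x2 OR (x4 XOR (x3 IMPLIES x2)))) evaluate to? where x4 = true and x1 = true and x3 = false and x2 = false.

true

x3 XOR x2 = false XOR false = false
x2 XOR x1 = false XOR true = true
x2 AND (x2 XOR x1) = false AND true = false
(x2 AND (x2 XOR x1)) IFF x4 = false IFF true = false
(x3 XOR x2) IMPLIES ((x2 AND (x2 XOR x1)) IFF x4) = false IMPLIES false = true
x3 IMPLIES x2 = false IMPLIES false = true
x4 XOR (x3 IMPLIES x2) = true XOR true = false
x2 OR (x4 XOR (x3 IMPLIES x2)) = false OR false = false
x1 XOR (x2 OR (x4 XOR (x3 IMPLIES x2))) = true XOR false = true
((x3 XOR x2) IMPLIES ((x2 AND (x2 XOR x1)) IFF x4)) IFF (x1 XOR (x2 OR (x4 XOR (x3 IMPLIES x2)))) = true IFF true = true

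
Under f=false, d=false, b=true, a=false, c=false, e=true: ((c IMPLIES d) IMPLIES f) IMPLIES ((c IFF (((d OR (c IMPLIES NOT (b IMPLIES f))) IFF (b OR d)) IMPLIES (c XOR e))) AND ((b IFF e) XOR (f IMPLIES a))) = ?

c IMPLIES d = false IMPLIES false = true
(c IMPLIES d) IMPLIES f = true IMPLIES false = false
b IMPLIES f = true IMPLIES false = false
NOT (b IMPLIES f) = NOT false = true
c IMPLIES NOT (b IMPLIES f) = false IMPLIES true = true
d OR (c IMPLIES NOT (b IMPLIES f)) = false OR true = true
b OR d = true OR false = true
(d OR (c IMPLIES NOT (b IMPLIES f))) IFF (b OR d) = true IFF true = true
c XOR e = false XOR true = true
((d OR (c IMPLIES NOT (b IMPLIES f))) IFF (b OR d)) IMPLIES (c XOR e) = true IMPLIES true = true
c IFF (((d OR (c IMPLIES NOT (b IMPLIES f))) IFF (b OR d)) IMPLIES (c XOR e)) = false IFF true = false
b IFF e = true IFF true = true
f IMPLIES a = false IMPLIES false = true
(b IFF e) XOR (f IMPLIES a) = true XOR true = false
(c IFF (((d OR (c IMPLIES NOT (b IMPLIES f))) IFF (b OR d)) IMPLIES (c XOR e))) AND ((b IFF e) XOR (f IMPLIES a)) = false AND false = false
((c IMPLIES d) IMPLIES f) IMPLIES ((c IFF (((d OR (c IMPLIES NOT (b IMPLIES f))) IFF (b OR d)) IMPLIES (c XOR e))) AND ((b IFF e) XOR (f IMPLIES a))) = false IMPLIES false = true

true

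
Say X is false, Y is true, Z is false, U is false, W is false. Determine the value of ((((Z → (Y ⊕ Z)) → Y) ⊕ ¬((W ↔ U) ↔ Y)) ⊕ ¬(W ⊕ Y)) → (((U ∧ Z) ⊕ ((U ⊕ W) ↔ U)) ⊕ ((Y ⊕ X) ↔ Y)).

Y ⊕ Z = True ⊕ False = True
Z → (Y ⊕ Z) = False → True = True
(Z → (Y ⊕ Z)) → Y = True → True = True
W ↔ U = False ↔ False = True
(W ↔ U) ↔ Y = True ↔ True = True
¬((W ↔ U) ↔ Y) = ¬True = False
((Z → (Y ⊕ Z)) → Y) ⊕ ¬((W ↔ U) ↔ Y) = True ⊕ False = True
W ⊕ Y = False ⊕ True = True
¬(W ⊕ Y) = ¬True = False
(((Z → (Y ⊕ Z)) → Y) ⊕ ¬((W ↔ U) ↔ Y)) ⊕ ¬(W ⊕ Y) = True ⊕ False = True
U ∧ Z = False ∧ False = False
U ⊕ W = False ⊕ False = False
(U ⊕ W) ↔ U = False ↔ False = True
(U ∧ Z) ⊕ ((U ⊕ W) ↔ U) = False ⊕ True = True
Y ⊕ X = True ⊕ False = True
(Y ⊕ X) ↔ Y = True ↔ True = True
((U ∧ Z) ⊕ ((U ⊕ W) ↔ U)) ⊕ ((Y ⊕ X) ↔ Y) = True ⊕ True = False
((((Z → (Y ⊕ Z)) → Y) ⊕ ¬((W ↔ U) ↔ Y)) ⊕ ¬(W ⊕ Y)) → (((U ∧ Z) ⊕ ((U ⊕ W) ↔ U)) ⊕ ((Y ⊕ X) ↔ Y)) = True → False = False

False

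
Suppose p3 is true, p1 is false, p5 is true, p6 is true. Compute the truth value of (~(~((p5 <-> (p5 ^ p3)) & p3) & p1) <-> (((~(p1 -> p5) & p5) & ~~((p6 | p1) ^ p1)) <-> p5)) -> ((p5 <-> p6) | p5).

p5 ^ p3 = 1 ^ 1 = 0
p5 <-> (p5 ^ p3) = 1 <-> 0 = 0
(p5 <-> (p5 ^ p3)) & p3 = 0 & 1 = 0
~((p5 <-> (p5 ^ p3)) & p3) = ~0 = 1
~((p5 <-> (p5 ^ p3)) & p3) & p1 = 1 & 0 = 0
~(~((p5 <-> (p5 ^ p3)) & p3) & p1) = ~0 = 1
p1 -> p5 = 0 -> 1 = 1
~(p1 -> p5) = ~1 = 0
~(p1 -> p5) & p5 = 0 & 1 = 0
p6 | p1 = 1 | 0 = 1
(p6 | p1) ^ p1 = 1 ^ 0 = 1
~((p6 | p1) ^ p1) = ~1 = 0
~~((p6 | p1) ^ p1) = ~0 = 1
(~(p1 -> p5) & p5) & ~~((p6 | p1) ^ p1) = 0 & 1 = 0
((~(p1 -> p5) & p5) & ~~((p6 | p1) ^ p1)) <-> p5 = 0 <-> 1 = 0
~(~((p5 <-> (p5 ^ p3)) & p3) & p1) <-> (((~(p1 -> p5) & p5) & ~~((p6 | p1) ^ p1)) <-> p5) = 1 <-> 0 = 0
p5 <-> p6 = 1 <-> 1 = 1
(p5 <-> p6) | p5 = 1 | 1 = 1
(~(~((p5 <-> (p5 ^ p3)) & p3) & p1) <-> (((~(p1 -> p5) & p5) & ~~((p6 | p1) ^ p1)) <-> p5)) -> ((p5 <-> p6) | p5) = 0 -> 1 = 1

1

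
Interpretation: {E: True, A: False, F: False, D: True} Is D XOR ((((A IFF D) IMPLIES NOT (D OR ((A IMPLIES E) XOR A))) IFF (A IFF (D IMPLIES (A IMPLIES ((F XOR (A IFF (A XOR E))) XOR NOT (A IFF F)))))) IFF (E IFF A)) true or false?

False

A IFF D = False IFF True = False
A IMPLIES E = False IMPLIES True = True
(A IMPLIES E) XOR A = True XOR False = True
D OR ((A IMPLIES E) XOR A) = True OR True = True
NOT (D OR ((A IMPLIES E) XOR A)) = NOT True = False
(A IFF D) IMPLIES NOT (D OR ((A IMPLIES E) XOR A)) = False IMPLIES False = True
A XOR E = False XOR True = True
A IFF (A XOR E) = False IFF True = False
F XOR (A IFF (A XOR E)) = False XOR False = False
A IFF F = False IFF False = True
NOT (A IFF F) = NOT True = False
(F XOR (A IFF (A XOR E))) XOR NOT (A IFF F) = False XOR False = False
A IMPLIES ((F XOR (A IFF (A XOR E))) XOR NOT (A IFF F)) = False IMPLIES False = True
D IMPLIES (A IMPLIES ((F XOR (A IFF (A XOR E))) XOR NOT (A IFF F))) = True IMPLIES True = True
A IFF (D IMPLIES (A IMPLIES ((F XOR (A IFF (A XOR E))) XOR NOT (A IFF F)))) = False IFF True = False
((A IFF D) IMPLIES NOT (D OR ((A IMPLIES E) XOR A))) IFF (A IFF (D IMPLIES (A IMPLIES ((F XOR (A IFF (A XOR E))) XOR NOT (A IFF F))))) = True IFF False = False
E IFF A = True IFF False = False
(((A IFF D) IMPLIES NOT (D OR ((A IMPLIES E) XOR A))) IFF (A IFF (D IMPLIES (A IMPLIES ((F XOR (A IFF (A XOR E))) XOR NOT (A IFF F)))))) IFF (E IFF A) = False IFF False = True
D XOR ((((A IFF D) IMPLIES NOT (D OR ((A IMPLIES E) XOR A))) IFF (A IFF (D IMPLIES (A IMPLIES ((F XOR (A IFF (A XOR E))) XOR NOT (A IFF F)))))) IFF (E IFF A)) = True XOR True = False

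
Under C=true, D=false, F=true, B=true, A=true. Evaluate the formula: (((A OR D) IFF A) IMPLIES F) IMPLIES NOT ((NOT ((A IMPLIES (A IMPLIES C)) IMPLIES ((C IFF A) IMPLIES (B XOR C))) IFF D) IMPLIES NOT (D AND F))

false

Substituting C=true, D=false, F=true, B=true, A=true:
A OR D = true OR false = true
(A OR D) IFF A = true IFF true = true
((A OR D) IFF A) IMPLIES F = true IMPLIES true = true
A IMPLIES C = true IMPLIES true = true
A IMPLIES (A IMPLIES C) = true IMPLIES true = true
C IFF A = true IFF true = true
B XOR C = true XOR true = false
(C IFF A) IMPLIES (B XOR C) = true IMPLIES false = false
(A IMPLIES (A IMPLIES C)) IMPLIES ((C IFF A) IMPLIES (B XOR C)) = true IMPLIES false = false
NOT ((A IMPLIES (A IMPLIES C)) IMPLIES ((C IFF A) IMPLIES (B XOR C))) = NOT false = true
NOT ((A IMPLIES (A IMPLIES C)) IMPLIES ((C IFF A) IMPLIES (B XOR C))) IFF D = true IFF false = false
D AND F = false AND true = false
NOT (D AND F) = NOT false = true
(NOT ((A IMPLIES (A IMPLIES C)) IMPLIES ((C IFF A) IMPLIES (B XOR C))) IFF D) IMPLIES NOT (D AND F) = false IMPLIES true = true
NOT ((NOT ((A IMPLIES (A IMPLIES C)) IMPLIES ((C IFF A) IMPLIES (B XOR C))) IFF D) IMPLIES NOT (D AND F)) = NOT true = false
(((A OR D) IFF A) IMPLIES F) IMPLIES NOT ((NOT ((A IMPLIES (A IMPLIES C)) IMPLIES ((C IFF A) IMPLIES (B XOR C))) IFF D) IMPLIES NOT (D AND F)) = true IMPLIES false = false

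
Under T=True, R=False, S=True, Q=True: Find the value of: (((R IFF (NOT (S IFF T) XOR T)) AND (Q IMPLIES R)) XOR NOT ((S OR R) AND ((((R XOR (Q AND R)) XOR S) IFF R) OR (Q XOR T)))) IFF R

False

S IFF T = True IFF True = True
NOT (S IFF T) = NOT True = False
NOT (S IFF T) XOR T = False XOR True = True
R IFF (NOT (S IFF T) XOR T) = False IFF True = False
Q IMPLIES R = True IMPLIES False = False
(R IFF (NOT (S IFF T) XOR T)) AND (Q IMPLIES R) = False AND False = False
S OR R = True OR False = True
Q AND R = True AND False = False
R XOR (Q AND R) = False XOR False = False
(R XOR (Q AND R)) XOR S = False XOR True = True
((R XOR (Q AND R)) XOR S) IFF R = True IFF False = False
Q XOR T = True XOR True = False
(((R XOR (Q AND R)) XOR S) IFF R) OR (Q XOR T) = False OR False = False
(S OR R) AND ((((R XOR (Q AND R)) XOR S) IFF R) OR (Q XOR T)) = True AND False = False
NOT ((S OR R) AND ((((R XOR (Q AND R)) XOR S) IFF R) OR (Q XOR T))) = NOT False = True
((R IFF (NOT (S IFF T) XOR T)) AND (Q IMPLIES R)) XOR NOT ((S OR R) AND ((((R XOR (Q AND R)) XOR S) IFF R) OR (Q XOR T))) = False XOR True = True
(((R IFF (NOT (S IFF T) XOR T)) AND (Q IMPLIES R)) XOR NOT ((S OR R) AND ((((R XOR (Q AND R)) XOR S) IFF R) OR (Q XOR T)))) IFF R = True IFF False = False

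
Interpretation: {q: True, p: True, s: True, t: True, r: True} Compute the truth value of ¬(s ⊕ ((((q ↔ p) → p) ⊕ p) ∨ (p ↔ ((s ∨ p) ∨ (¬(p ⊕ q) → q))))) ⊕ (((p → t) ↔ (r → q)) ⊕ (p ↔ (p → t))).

True

q ↔ p = True ↔ True = True
(q ↔ p) → p = True → True = True
((q ↔ p) → p) ⊕ p = True ⊕ True = False
s ∨ p = True ∨ True = True
p ⊕ q = True ⊕ True = False
¬(p ⊕ q) = ¬False = True
¬(p ⊕ q) → q = True → True = True
(s ∨ p) ∨ (¬(p ⊕ q) → q) = True ∨ True = True
p ↔ ((s ∨ p) ∨ (¬(p ⊕ q) → q)) = True ↔ True = True
(((q ↔ p) → p) ⊕ p) ∨ (p ↔ ((s ∨ p) ∨ (¬(p ⊕ q) → q))) = False ∨ True = True
s ⊕ ((((q ↔ p) → p) ⊕ p) ∨ (p ↔ ((s ∨ p) ∨ (¬(p ⊕ q) → q)))) = True ⊕ True = False
¬(s ⊕ ((((q ↔ p) → p) ⊕ p) ∨ (p ↔ ((s ∨ p) ∨ (¬(p ⊕ q) → q))))) = ¬False = True
p → t = True → True = True
r → q = True → True = True
(p → t) ↔ (r → q) = True ↔ True = True
p → t = True → True = True
p ↔ (p → t) = True ↔ True = True
((p → t) ↔ (r → q)) ⊕ (p ↔ (p → t)) = True ⊕ True = False
¬(s ⊕ ((((q ↔ p) → p) ⊕ p) ∨ (p ↔ ((s ∨ p) ∨ (¬(p ⊕ q) → q))))) ⊕ (((p → t) ↔ (r → q)) ⊕ (p ↔ (p → t))) = True ⊕ False = True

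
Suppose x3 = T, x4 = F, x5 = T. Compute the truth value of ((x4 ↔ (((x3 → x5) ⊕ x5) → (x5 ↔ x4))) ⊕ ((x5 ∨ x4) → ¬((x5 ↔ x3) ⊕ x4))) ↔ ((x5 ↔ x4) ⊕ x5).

F

Substituting x3=T, x4=F, x5=T:
x3 → x5 = T → T = T
(x3 → x5) ⊕ x5 = T ⊕ T = F
x5 ↔ x4 = T ↔ F = F
((x3 → x5) ⊕ x5) → (x5 ↔ x4) = F → F = T
x4 ↔ (((x3 → x5) ⊕ x5) → (x5 ↔ x4)) = F ↔ T = F
x5 ∨ x4 = T ∨ F = T
x5 ↔ x3 = T ↔ T = T
(x5 ↔ x3) ⊕ x4 = T ⊕ F = T
¬((x5 ↔ x3) ⊕ x4) = ¬T = F
(x5 ∨ x4) → ¬((x5 ↔ x3) ⊕ x4) = T → F = F
(x4 ↔ (((x3 → x5) ⊕ x5) → (x5 ↔ x4))) ⊕ ((x5 ∨ x4) → ¬((x5 ↔ x3) ⊕ x4)) = F ⊕ F = F
x5 ↔ x4 = T ↔ F = F
(x5 ↔ x4) ⊕ x5 = F ⊕ T = T
((x4 ↔ (((x3 → x5) ⊕ x5) → (x5 ↔ x4))) ⊕ ((x5 ∨ x4) → ¬((x5 ↔ x3) ⊕ x4))) ↔ ((x5 ↔ x4) ⊕ x5) = F ↔ T = F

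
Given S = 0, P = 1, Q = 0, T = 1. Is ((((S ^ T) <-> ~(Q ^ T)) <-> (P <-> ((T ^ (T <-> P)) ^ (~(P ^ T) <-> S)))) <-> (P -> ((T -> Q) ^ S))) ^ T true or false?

1

S ^ T = 0 ^ 1 = 1
Q ^ T = 0 ^ 1 = 1
~(Q ^ T) = ~1 = 0
(S ^ T) <-> ~(Q ^ T) = 1 <-> 0 = 0
T <-> P = 1 <-> 1 = 1
T ^ (T <-> P) = 1 ^ 1 = 0
P ^ T = 1 ^ 1 = 0
~(P ^ T) = ~0 = 1
~(P ^ T) <-> S = 1 <-> 0 = 0
(T ^ (T <-> P)) ^ (~(P ^ T) <-> S) = 0 ^ 0 = 0
P <-> ((T ^ (T <-> P)) ^ (~(P ^ T) <-> S)) = 1 <-> 0 = 0
((S ^ T) <-> ~(Q ^ T)) <-> (P <-> ((T ^ (T <-> P)) ^ (~(P ^ T) <-> S))) = 0 <-> 0 = 1
T -> Q = 1 -> 0 = 0
(T -> Q) ^ S = 0 ^ 0 = 0
P -> ((T -> Q) ^ S) = 1 -> 0 = 0
(((S ^ T) <-> ~(Q ^ T)) <-> (P <-> ((T ^ (T <-> P)) ^ (~(P ^ T) <-> S)))) <-> (P -> ((T -> Q) ^ S)) = 1 <-> 0 = 0
((((S ^ T) <-> ~(Q ^ T)) <-> (P <-> ((T ^ (T <-> P)) ^ (~(P ^ T) <-> S)))) <-> (P -> ((T -> Q) ^ S))) ^ T = 0 ^ 1 = 1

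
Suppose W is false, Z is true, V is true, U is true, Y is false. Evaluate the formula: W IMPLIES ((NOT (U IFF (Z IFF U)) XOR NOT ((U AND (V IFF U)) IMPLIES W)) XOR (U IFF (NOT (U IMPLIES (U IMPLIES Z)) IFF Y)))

true

Z IFF U = true IFF true = true
U IFF (Z IFF U) = true IFF true = true
NOT (U IFF (Z IFF U)) = NOT true = false
V IFF U = true IFF true = true
U AND (V IFF U) = true AND true = true
(U AND (V IFF U)) IMPLIES W = true IMPLIES false = false
NOT ((U AND (V IFF U)) IMPLIES W) = NOT false = true
NOT (U IFF (Z IFF U)) XOR NOT ((U AND (V IFF U)) IMPLIES W) = false XOR true = true
U IMPLIES Z = true IMPLIES true = true
U IMPLIES (U IMPLIES Z) = true IMPLIES true = true
NOT (U IMPLIES (U IMPLIES Z)) = NOT true = false
NOT (U IMPLIES (U IMPLIES Z)) IFF Y = false IFF false = true
U IFF (NOT (U IMPLIES (U IMPLIES Z)) IFF Y) = true IFF true = true
(NOT (U IFF (Z IFF U)) XOR NOT ((U AND (V IFF U)) IMPLIES W)) XOR (U IFF (NOT (U IMPLIES (U IMPLIES Z)) IFF Y)) = true XOR true = false
W IMPLIES ((NOT (U IFF (Z IFF U)) XOR NOT ((U AND (V IFF U)) IMPLIES W)) XOR (U IFF (NOT (U IMPLIES (U IMPLIES Z)) IFF Y))) = false IMPLIES false = true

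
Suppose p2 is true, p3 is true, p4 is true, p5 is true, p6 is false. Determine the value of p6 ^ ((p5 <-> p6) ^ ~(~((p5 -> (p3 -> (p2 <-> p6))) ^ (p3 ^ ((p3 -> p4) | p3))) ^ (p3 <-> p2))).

p5 <-> p6 = True <-> False = False
p2 <-> p6 = True <-> False = False
p3 -> (p2 <-> p6) = True -> False = False
p5 -> (p3 -> (p2 <-> p6)) = True -> False = False
p3 -> p4 = True -> True = True
(p3 -> p4) | p3 = True | True = True
p3 ^ ((p3 -> p4) | p3) = True ^ True = False
(p5 -> (p3 -> (p2 <-> p6))) ^ (p3 ^ ((p3 -> p4) | p3)) = False ^ False = False
~((p5 -> (p3 -> (p2 <-> p6))) ^ (p3 ^ ((p3 -> p4) | p3))) = ~False = True
p3 <-> p2 = True <-> True = True
~((p5 -> (p3 -> (p2 <-> p6))) ^ (p3 ^ ((p3 -> p4) | p3))) ^ (p3 <-> p2) = True ^ True = False
~(~((p5 -> (p3 -> (p2 <-> p6))) ^ (p3 ^ ((p3 -> p4) | p3))) ^ (p3 <-> p2)) = ~False = True
(p5 <-> p6) ^ ~(~((p5 -> (p3 -> (p2 <-> p6))) ^ (p3 ^ ((p3 -> p4) | p3))) ^ (p3 <-> p2)) = False ^ True = True
p6 ^ ((p5 <-> p6) ^ ~(~((p5 -> (p3 -> (p2 <-> p6))) ^ (p3 ^ ((p3 -> p4) | p3))) ^ (p3 <-> p2))) = False ^ True = True

True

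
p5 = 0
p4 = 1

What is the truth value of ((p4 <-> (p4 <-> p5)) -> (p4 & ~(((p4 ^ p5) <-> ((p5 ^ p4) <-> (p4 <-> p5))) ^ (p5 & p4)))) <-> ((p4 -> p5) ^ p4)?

p4 <-> p5 = 1 <-> 0 = 0
p4 <-> (p4 <-> p5) = 1 <-> 0 = 0
p4 ^ p5 = 1 ^ 0 = 1
p5 ^ p4 = 0 ^ 1 = 1
p4 <-> p5 = 1 <-> 0 = 0
(p5 ^ p4) <-> (p4 <-> p5) = 1 <-> 0 = 0
(p4 ^ p5) <-> ((p5 ^ p4) <-> (p4 <-> p5)) = 1 <-> 0 = 0
p5 & p4 = 0 & 1 = 0
((p4 ^ p5) <-> ((p5 ^ p4) <-> (p4 <-> p5))) ^ (p5 & p4) = 0 ^ 0 = 0
~(((p4 ^ p5) <-> ((p5 ^ p4) <-> (p4 <-> p5))) ^ (p5 & p4)) = ~0 = 1
p4 & ~(((p4 ^ p5) <-> ((p5 ^ p4) <-> (p4 <-> p5))) ^ (p5 & p4)) = 1 & 1 = 1
(p4 <-> (p4 <-> p5)) -> (p4 & ~(((p4 ^ p5) <-> ((p5 ^ p4) <-> (p4 <-> p5))) ^ (p5 & p4))) = 0 -> 1 = 1
p4 -> p5 = 1 -> 0 = 0
(p4 -> p5) ^ p4 = 0 ^ 1 = 1
((p4 <-> (p4 <-> p5)) -> (p4 & ~(((p4 ^ p5) <-> ((p5 ^ p4) <-> (p4 <-> p5))) ^ (p5 & p4)))) <-> ((p4 -> p5) ^ p4) = 1 <-> 1 = 1

1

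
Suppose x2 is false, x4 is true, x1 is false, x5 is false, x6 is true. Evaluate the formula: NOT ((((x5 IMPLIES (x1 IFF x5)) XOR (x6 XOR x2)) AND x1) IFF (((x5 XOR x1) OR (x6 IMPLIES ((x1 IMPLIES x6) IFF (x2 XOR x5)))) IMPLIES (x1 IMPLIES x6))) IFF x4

x1 IFF x5 = false IFF false = true
x5 IMPLIES (x1 IFF x5) = false IMPLIES true = true
x6 XOR x2 = true XOR false = true
(x5 IMPLIES (x1 IFF x5)) XOR (x6 XOR x2) = true XOR true = false
((x5 IMPLIES (x1 IFF x5)) XOR (x6 XOR x2)) AND x1 = false AND false = false
x5 XOR x1 = false XOR false = false
x1 IMPLIES x6 = false IMPLIES true = true
x2 XOR x5 = false XOR false = false
(x1 IMPLIES x6) IFF (x2 XOR x5) = true IFF false = false
x6 IMPLIES ((x1 IMPLIES x6) IFF (x2 XOR x5)) = true IMPLIES false = false
(x5 XOR x1) OR (x6 IMPLIES ((x1 IMPLIES x6) IFF (x2 XOR x5))) = false OR false = false
x1 IMPLIES x6 = false IMPLIES true = true
((x5 XOR x1) OR (x6 IMPLIES ((x1 IMPLIES x6) IFF (x2 XOR x5)))) IMPLIES (x1 IMPLIES x6) = false IMPLIES true = true
(((x5 IMPLIES (x1 IFF x5)) XOR (x6 XOR x2)) AND x1) IFF (((x5 XOR x1) OR (x6 IMPLIES ((x1 IMPLIES x6) IFF (x2 XOR x5)))) IMPLIES (x1 IMPLIES x6)) = false IFF true = false
NOT ((((x5 IMPLIES (x1 IFF x5)) XOR (x6 XOR x2)) AND x1) IFF (((x5 XOR x1) OR (x6 IMPLIES ((x1 IMPLIES x6) IFF (x2 XOR x5)))) IMPLIES (x1 IMPLIES x6))) = NOT false = true
NOT ((((x5 IMPLIES (x1 IFF x5)) XOR (x6 XOR x2)) AND x1) IFF (((x5 XOR x1) OR (x6 IMPLIES ((x1 IMPLIES x6) IFF (x2 XOR x5)))) IMPLIES (x1 IMPLIES x6))) IFF x4 = true IFF true = true

true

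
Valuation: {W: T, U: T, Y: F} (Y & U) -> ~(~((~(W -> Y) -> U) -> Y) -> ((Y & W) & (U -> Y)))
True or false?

Y & U = F & T = F
W -> Y = T -> F = F
~(W -> Y) = ~F = T
~(W -> Y) -> U = T -> T = T
(~(W -> Y) -> U) -> Y = T -> F = F
~((~(W -> Y) -> U) -> Y) = ~F = T
Y & W = F & T = F
U -> Y = T -> F = F
(Y & W) & (U -> Y) = F & F = F
~((~(W -> Y) -> U) -> Y) -> ((Y & W) & (U -> Y)) = T -> F = F
~(~((~(W -> Y) -> U) -> Y) -> ((Y & W) & (U -> Y))) = ~F = T
(Y & U) -> ~(~((~(W -> Y) -> U) -> Y) -> ((Y & W) & (U -> Y))) = F -> T = T

T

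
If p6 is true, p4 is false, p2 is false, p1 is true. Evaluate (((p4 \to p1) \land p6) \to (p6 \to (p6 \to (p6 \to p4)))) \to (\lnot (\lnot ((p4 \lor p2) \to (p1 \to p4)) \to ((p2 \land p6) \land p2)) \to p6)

T

Substituting p6=T, p4=F, p2=F, p1=T:
p4 \to p1 = F \to T = T
(p4 \to p1) \land p6 = T \land T = T
p6 \to p4 = T \to F = F
p6 \to (p6 \to p4) = T \to F = F
p6 \to (p6 \to (p6 \to p4)) = T \to F = F
((p4 \to p1) \land p6) \to (p6 \to (p6 \to (p6 \to p4))) = T \to F = F
p4 \lor p2 = F \lor F = F
p1 \to p4 = T \to F = F
(p4 \lor p2) \to (p1 \to p4) = F \to F = T
\lnot ((p4 \lor p2) \to (p1 \to p4)) = \lnot T = F
p2 \land p6 = F \land T = F
(p2 \land p6) \land p2 = F \land F = F
\lnot ((p4 \lor p2) \to (p1 \to p4)) \to ((p2 \land p6) \land p2) = F \to F = T
\lnot (\lnot ((p4 \lor p2) \to (p1 \to p4)) \to ((p2 \land p6) \land p2)) = \lnot T = F
\lnot (\lnot ((p4 \lor p2) \to (p1 \to p4)) \to ((p2 \land p6) \land p2)) \to p6 = F \to T = T
(((p4 \to p1) \land p6) \to (p6 \to (p6 \to (p6 \to p4)))) \to (\lnot (\lnot ((p4 \lor p2) \to (p1 \to p4)) \to ((p2 \land p6) \land p2)) \to p6) = F \to T = T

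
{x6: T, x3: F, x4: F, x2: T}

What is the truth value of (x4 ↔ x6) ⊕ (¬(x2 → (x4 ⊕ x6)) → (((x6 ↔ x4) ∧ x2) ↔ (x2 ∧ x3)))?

Substituting x6=T, x3=F, x4=F, x2=T:
x4 ↔ x6 = F ↔ T = F
x4 ⊕ x6 = F ⊕ T = T
x2 → (x4 ⊕ x6) = T → T = T
¬(x2 → (x4 ⊕ x6)) = ¬T = F
x6 ↔ x4 = T ↔ F = F
(x6 ↔ x4) ∧ x2 = F ∧ T = F
x2 ∧ x3 = T ∧ F = F
((x6 ↔ x4) ∧ x2) ↔ (x2 ∧ x3) = F ↔ F = T
¬(x2 → (x4 ⊕ x6)) → (((x6 ↔ x4) ∧ x2) ↔ (x2 ∧ x3)) = F → T = T
(x4 ↔ x6) ⊕ (¬(x2 → (x4 ⊕ x6)) → (((x6 ↔ x4) ∧ x2) ↔ (x2 ∧ x3))) = F ⊕ T = T

T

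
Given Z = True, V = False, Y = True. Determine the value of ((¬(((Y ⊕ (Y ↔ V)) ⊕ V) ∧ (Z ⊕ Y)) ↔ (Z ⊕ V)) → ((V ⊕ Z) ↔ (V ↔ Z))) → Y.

Y ↔ V = True ↔ False = False
Y ⊕ (Y ↔ V) = True ⊕ False = True
(Y ⊕ (Y ↔ V)) ⊕ V = True ⊕ False = True
Z ⊕ Y = True ⊕ True = False
((Y ⊕ (Y ↔ V)) ⊕ V) ∧ (Z ⊕ Y) = True ∧ False = False
¬(((Y ⊕ (Y ↔ V)) ⊕ V) ∧ (Z ⊕ Y)) = ¬False = True
Z ⊕ V = True ⊕ False = True
¬(((Y ⊕ (Y ↔ V)) ⊕ V) ∧ (Z ⊕ Y)) ↔ (Z ⊕ V) = True ↔ True = True
V ⊕ Z = False ⊕ True = True
V ↔ Z = False ↔ True = False
(V ⊕ Z) ↔ (V ↔ Z) = True ↔ False = False
(¬(((Y ⊕ (Y ↔ V)) ⊕ V) ∧ (Z ⊕ Y)) ↔ (Z ⊕ V)) → ((V ⊕ Z) ↔ (V ↔ Z)) = True → False = False
((¬(((Y ⊕ (Y ↔ V)) ⊕ V) ∧ (Z ⊕ Y)) ↔ (Z ⊕ V)) → ((V ⊕ Z) ↔ (V ↔ Z))) → Y = False → True = True

True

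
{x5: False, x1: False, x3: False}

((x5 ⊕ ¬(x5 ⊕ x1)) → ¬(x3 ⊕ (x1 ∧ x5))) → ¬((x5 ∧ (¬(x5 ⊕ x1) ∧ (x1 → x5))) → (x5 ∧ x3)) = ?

False

Substituting x5=False, x1=False, x3=False:
x5 ⊕ x1 = False ⊕ False = False
¬(x5 ⊕ x1) = ¬False = True
x5 ⊕ ¬(x5 ⊕ x1) = False ⊕ True = True
x1 ∧ x5 = False ∧ False = False
x3 ⊕ (x1 ∧ x5) = False ⊕ False = False
¬(x3 ⊕ (x1 ∧ x5)) = ¬False = True
(x5 ⊕ ¬(x5 ⊕ x1)) → ¬(x3 ⊕ (x1 ∧ x5)) = True → True = True
x5 ⊕ x1 = False ⊕ False = False
¬(x5 ⊕ x1) = ¬False = True
x1 → x5 = False → False = True
¬(x5 ⊕ x1) ∧ (x1 → x5) = True ∧ True = True
x5 ∧ (¬(x5 ⊕ x1) ∧ (x1 → x5)) = False ∧ True = False
x5 ∧ x3 = False ∧ False = False
(x5 ∧ (¬(x5 ⊕ x1) ∧ (x1 → x5))) → (x5 ∧ x3) = False → False = True
¬((x5 ∧ (¬(x5 ⊕ x1) ∧ (x1 → x5))) → (x5 ∧ x3)) = ¬True = False
((x5 ⊕ ¬(x5 ⊕ x1)) → ¬(x3 ⊕ (x1 ∧ x5))) → ¬((x5 ∧ (¬(x5 ⊕ x1) ∧ (x1 → x5))) → (x5 ∧ x3)) = True → False = False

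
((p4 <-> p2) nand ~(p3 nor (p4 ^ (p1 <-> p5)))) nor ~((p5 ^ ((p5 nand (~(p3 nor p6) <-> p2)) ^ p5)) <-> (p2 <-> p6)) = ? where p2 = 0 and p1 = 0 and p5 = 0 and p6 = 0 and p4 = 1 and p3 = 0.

0

Substituting p2=0, p1=0, p5=0, p6=0, p4=1, p3=0:
p4 <-> p2 = 1 <-> 0 = 0
p1 <-> p5 = 0 <-> 0 = 1
p4 ^ (p1 <-> p5) = 1 ^ 1 = 0
p3 nor (p4 ^ (p1 <-> p5)) = 0 nor 0 = 1
~(p3 nor (p4 ^ (p1 <-> p5))) = ~1 = 0
(p4 <-> p2) nand ~(p3 nor (p4 ^ (p1 <-> p5))) = 0 nand 0 = 1
p3 nor p6 = 0 nor 0 = 1
~(p3 nor p6) = ~1 = 0
~(p3 nor p6) <-> p2 = 0 <-> 0 = 1
p5 nand (~(p3 nor p6) <-> p2) = 0 nand 1 = 1
(p5 nand (~(p3 nor p6) <-> p2)) ^ p5 = 1 ^ 0 = 1
p5 ^ ((p5 nand (~(p3 nor p6) <-> p2)) ^ p5) = 0 ^ 1 = 1
p2 <-> p6 = 0 <-> 0 = 1
(p5 ^ ((p5 nand (~(p3 nor p6) <-> p2)) ^ p5)) <-> (p2 <-> p6) = 1 <-> 1 = 1
~((p5 ^ ((p5 nand (~(p3 nor p6) <-> p2)) ^ p5)) <-> (p2 <-> p6)) = ~1 = 0
((p4 <-> p2) nand ~(p3 nor (p4 ^ (p1 <-> p5)))) nor ~((p5 ^ ((p5 nand (~(p3 nor p6) <-> p2)) ^ p5)) <-> (p2 <-> p6)) = 1 nor 0 = 0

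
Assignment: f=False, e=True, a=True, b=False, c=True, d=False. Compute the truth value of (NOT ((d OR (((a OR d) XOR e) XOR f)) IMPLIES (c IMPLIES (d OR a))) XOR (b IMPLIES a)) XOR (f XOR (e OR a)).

False

a OR d = True OR False = True
(a OR d) XOR e = True XOR True = False
((a OR d) XOR e) XOR f = False XOR False = False
d OR (((a OR d) XOR e) XOR f) = False OR False = False
d OR a = False OR True = True
c IMPLIES (d OR a) = True IMPLIES True = True
(d OR (((a OR d) XOR e) XOR f)) IMPLIES (c IMPLIES (d OR a)) = False IMPLIES True = True
NOT ((d OR (((a OR d) XOR e) XOR f)) IMPLIES (c IMPLIES (d OR a))) = NOT True = False
b IMPLIES a = False IMPLIES True = True
NOT ((d OR (((a OR d) XOR e) XOR f)) IMPLIES (c IMPLIES (d OR a))) XOR (b IMPLIES a) = False XOR True = True
e OR a = True OR True = True
f XOR (e OR a) = False XOR True = True
(NOT ((d OR (((a OR d) XOR e) XOR f)) IMPLIES (c IMPLIES (d OR a))) XOR (b IMPLIES a)) XOR (f XOR (e OR a)) = True XOR True = False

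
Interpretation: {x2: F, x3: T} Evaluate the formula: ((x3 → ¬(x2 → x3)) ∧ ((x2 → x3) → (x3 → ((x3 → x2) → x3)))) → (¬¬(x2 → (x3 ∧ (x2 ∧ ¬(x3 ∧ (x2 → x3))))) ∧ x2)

T

Substituting x2=F, x3=T:
x2 → x3 = F → T = T
¬(x2 → x3) = ¬T = F
x3 → ¬(x2 → x3) = T → F = F
x2 → x3 = F → T = T
x3 → x2 = T → F = F
(x3 → x2) → x3 = F → T = T
x3 → ((x3 → x2) → x3) = T → T = T
(x2 → x3) → (x3 → ((x3 → x2) → x3)) = T → T = T
(x3 → ¬(x2 → x3)) ∧ ((x2 → x3) → (x3 → ((x3 → x2) → x3))) = F ∧ T = F
x2 → x3 = F → T = T
x3 ∧ (x2 → x3) = T ∧ T = T
¬(x3 ∧ (x2 → x3)) = ¬T = F
x2 ∧ ¬(x3 ∧ (x2 → x3)) = F ∧ F = F
x3 ∧ (x2 ∧ ¬(x3 ∧ (x2 → x3))) = T ∧ F = F
x2 → (x3 ∧ (x2 ∧ ¬(x3 ∧ (x2 → x3)))) = F → F = T
¬(x2 → (x3 ∧ (x2 ∧ ¬(x3 ∧ (x2 → x3))))) = ¬T = F
¬¬(x2 → (x3 ∧ (x2 ∧ ¬(x3 ∧ (x2 → x3))))) = ¬F = T
¬¬(x2 → (x3 ∧ (x2 ∧ ¬(x3 ∧ (x2 → x3))))) ∧ x2 = T ∧ F = F
((x3 → ¬(x2 → x3)) ∧ ((x2 → x3) → (x3 → ((x3 → x2) → x3)))) → (¬¬(x2 → (x3 ∧ (x2 ∧ ¬(x3 ∧ (x2 → x3))))) ∧ x2) = F → F = T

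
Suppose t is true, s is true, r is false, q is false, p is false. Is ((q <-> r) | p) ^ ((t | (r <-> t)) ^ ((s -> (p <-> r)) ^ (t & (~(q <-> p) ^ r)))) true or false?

T

q <-> r = F <-> F = T
(q <-> r) | p = T | F = T
r <-> t = F <-> T = F
t | (r <-> t) = T | F = T
p <-> r = F <-> F = T
s -> (p <-> r) = T -> T = T
q <-> p = F <-> F = T
~(q <-> p) = ~T = F
~(q <-> p) ^ r = F ^ F = F
t & (~(q <-> p) ^ r) = T & F = F
(s -> (p <-> r)) ^ (t & (~(q <-> p) ^ r)) = T ^ F = T
(t | (r <-> t)) ^ ((s -> (p <-> r)) ^ (t & (~(q <-> p) ^ r))) = T ^ T = F
((q <-> r) | p) ^ ((t | (r <-> t)) ^ ((s -> (p <-> r)) ^ (t & (~(q <-> p) ^ r)))) = T ^ F = T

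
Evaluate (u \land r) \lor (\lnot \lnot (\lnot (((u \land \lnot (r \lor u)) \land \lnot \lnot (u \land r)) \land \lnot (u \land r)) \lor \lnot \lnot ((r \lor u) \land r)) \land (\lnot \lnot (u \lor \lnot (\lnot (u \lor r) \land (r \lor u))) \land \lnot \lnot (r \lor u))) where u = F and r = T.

T

u \land r = F \land T = F
r \lor u = T \lor F = T
\lnot (r \lor u) = \lnot T = F
u \land \lnot (r \lor u) = F \land F = F
u \land r = F \land T = F
\lnot (u \land r) = \lnot F = T
\lnot \lnot (u \land r) = \lnot T = F
(u \land \lnot (r \lor u)) \land \lnot \lnot (u \land r) = F \land F = F
u \land r = F \land T = F
\lnot (u \land r) = \lnot F = T
((u \land \lnot (r \lor u)) \land \lnot \lnot (u \land r)) \land \lnot (u \land r) = F \land T = F
\lnot (((u \land \lnot (r \lor u)) \land \lnot \lnot (u \land r)) \land \lnot (u \land r)) = \lnot F = T
r \lor u = T \lor F = T
(r \lor u) \land r = T \land T = T
\lnot ((r \lor u) \land r) = \lnot T = F
\lnot \lnot ((r \lor u) \land r) = \lnot F = T
\lnot (((u \land \lnot (r \lor u)) \land \lnot \lnot (u \land r)) \land \lnot (u \land r)) \lor \lnot \lnot ((r \lor u) \land r) = T \lor T = T
\lnot (\lnot (((u \land \lnot (r \lor u)) \land \lnot \lnot (u \land r)) \land \lnot (u \land r)) \lor \lnot \lnot ((r \lor u) \land r)) = \lnot T = F
\lnot \lnot (\lnot (((u \land \lnot (r \lor u)) \land \lnot \lnot (u \land r)) \land \lnot (u \land r)) \lor \lnot \lnot ((r \lor u) \land r)) = \lnot F = T
u \lor r = F \lor T = T
\lnot (u \lor r) = \lnot T = F
r \lor u = T \lor F = T
\lnot (u \lor r) \land (r \lor u) = F \land T = F
\lnot (\lnot (u \lor r) \land (r \lor u)) = \lnot F = T
u \lor \lnot (\lnot (u \lor r) \land (r \lor u)) = F \lor T = T
\lnot (u \lor \lnot (\lnot (u \lor r) \land (r \lor u))) = \lnot T = F
\lnot \lnot (u \lor \lnot (\lnot (u \lor r) \land (r \lor u))) = \lnot F = T
r \lor u = T \lor F = T
\lnot (r \lor u) = \lnot T = F
\lnot \lnot (r \lor u) = \lnot F = T
\lnot \lnot (u \lor \lnot (\lnot (u \lor r) \land (r \lor u))) \land \lnot \lnot (r \lor u) = T \land T = T
\lnot \lnot (\lnot (((u \land \lnot (r \lor u)) \land \lnot \lnot (u \land r)) \land \lnot (u \land r)) \lor \lnot \lnot ((r \lor u) \land r)) \land (\lnot \lnot (u \lor \lnot (\lnot (u \lor r) \land (r \lor u))) \land \lnot \lnot (r \lor u)) = T \land T = T
(u \land r) \lor (\lnot \lnot (\lnot (((u \land \lnot (r \lor u)) \land \lnot \lnot (u \land r)) \land \lnot (u \land r)) \lor \lnot \lnot ((r \lor u) \land r)) \land (\lnot \lnot (u \lor \lnot (\lnot (u \lor r) \land (r \lor u))) \land \lnot \lnot (r \lor u))) = F \lor T = T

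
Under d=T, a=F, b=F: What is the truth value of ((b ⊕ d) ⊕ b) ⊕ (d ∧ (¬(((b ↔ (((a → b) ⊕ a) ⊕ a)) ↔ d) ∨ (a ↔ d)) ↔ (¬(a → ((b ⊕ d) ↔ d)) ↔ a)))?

b ⊕ d = F ⊕ T = T
(b ⊕ d) ⊕ b = T ⊕ F = T
a → b = F → F = T
(a → b) ⊕ a = T ⊕ F = T
((a → b) ⊕ a) ⊕ a = T ⊕ F = T
b ↔ (((a → b) ⊕ a) ⊕ a) = F ↔ T = F
(b ↔ (((a → b) ⊕ a) ⊕ a)) ↔ d = F ↔ T = F
a ↔ d = F ↔ T = F
((b ↔ (((a → b) ⊕ a) ⊕ a)) ↔ d) ∨ (a ↔ d) = F ∨ F = F
¬(((b ↔ (((a → b) ⊕ a) ⊕ a)) ↔ d) ∨ (a ↔ d)) = ¬F = T
b ⊕ d = F ⊕ T = T
(b ⊕ d) ↔ d = T ↔ T = T
a → ((b ⊕ d) ↔ d) = F → T = T
¬(a → ((b ⊕ d) ↔ d)) = ¬T = F
¬(a → ((b ⊕ d) ↔ d)) ↔ a = F ↔ F = T
¬(((b ↔ (((a → b) ⊕ a) ⊕ a)) ↔ d) ∨ (a ↔ d)) ↔ (¬(a → ((b ⊕ d) ↔ d)) ↔ a) = T ↔ T = T
d ∧ (¬(((b ↔ (((a → b) ⊕ a) ⊕ a)) ↔ d) ∨ (a ↔ d)) ↔ (¬(a → ((b ⊕ d) ↔ d)) ↔ a)) = T ∧ T = T
((b ⊕ d) ⊕ b) ⊕ (d ∧ (¬(((b ↔ (((a → b) ⊕ a) ⊕ a)) ↔ d) ∨ (a ↔ d)) ↔ (¬(a → ((b ⊕ d) ↔ d)) ↔ a))) = T ⊕ T = F

F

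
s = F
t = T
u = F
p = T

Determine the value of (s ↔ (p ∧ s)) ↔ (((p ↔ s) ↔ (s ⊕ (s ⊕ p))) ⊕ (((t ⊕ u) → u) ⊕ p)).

T

p ∧ s = T ∧ F = F
s ↔ (p ∧ s) = F ↔ F = T
p ↔ s = T ↔ F = F
s ⊕ p = F ⊕ T = T
s ⊕ (s ⊕ p) = F ⊕ T = T
(p ↔ s) ↔ (s ⊕ (s ⊕ p)) = F ↔ T = F
t ⊕ u = T ⊕ F = T
(t ⊕ u) → u = T → F = F
((t ⊕ u) → u) ⊕ p = F ⊕ T = T
((p ↔ s) ↔ (s ⊕ (s ⊕ p))) ⊕ (((t ⊕ u) → u) ⊕ p) = F ⊕ T = T
(s ↔ (p ∧ s)) ↔ (((p ↔ s) ↔ (s ⊕ (s ⊕ p))) ⊕ (((t ⊕ u) → u) ⊕ p)) = T ↔ T = T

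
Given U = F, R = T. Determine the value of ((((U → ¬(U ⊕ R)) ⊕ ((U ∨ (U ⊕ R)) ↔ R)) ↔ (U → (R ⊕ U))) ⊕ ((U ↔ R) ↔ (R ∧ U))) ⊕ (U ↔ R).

U ⊕ R = F ⊕ T = T
¬(U ⊕ R) = ¬T = F
U → ¬(U ⊕ R) = F → F = T
U ⊕ R = F ⊕ T = T
U ∨ (U ⊕ R) = F ∨ T = T
(U ∨ (U ⊕ R)) ↔ R = T ↔ T = T
(U → ¬(U ⊕ R)) ⊕ ((U ∨ (U ⊕ R)) ↔ R) = T ⊕ T = F
R ⊕ U = T ⊕ F = T
U → (R ⊕ U) = F → T = T
((U → ¬(U ⊕ R)) ⊕ ((U ∨ (U ⊕ R)) ↔ R)) ↔ (U → (R ⊕ U)) = F ↔ T = F
U ↔ R = F ↔ T = F
R ∧ U = T ∧ F = F
(U ↔ R) ↔ (R ∧ U) = F ↔ F = T
(((U → ¬(U ⊕ R)) ⊕ ((U ∨ (U ⊕ R)) ↔ R)) ↔ (U → (R ⊕ U))) ⊕ ((U ↔ R) ↔ (R ∧ U)) = F ⊕ T = T
U ↔ R = F ↔ T = F
((((U → ¬(U ⊕ R)) ⊕ ((U ∨ (U ⊕ R)) ↔ R)) ↔ (U → (R ⊕ U))) ⊕ ((U ↔ R) ↔ (R ∧ U))) ⊕ (U ↔ R) = T ⊕ F = T

T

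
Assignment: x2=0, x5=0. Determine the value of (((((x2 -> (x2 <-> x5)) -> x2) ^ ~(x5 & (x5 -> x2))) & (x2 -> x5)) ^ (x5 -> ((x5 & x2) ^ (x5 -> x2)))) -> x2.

Substituting x2=0, x5=0:
x2 <-> x5 = 0 <-> 0 = 1
x2 -> (x2 <-> x5) = 0 -> 1 = 1
(x2 -> (x2 <-> x5)) -> x2 = 1 -> 0 = 0
x5 -> x2 = 0 -> 0 = 1
x5 & (x5 -> x2) = 0 & 1 = 0
~(x5 & (x5 -> x2)) = ~0 = 1
((x2 -> (x2 <-> x5)) -> x2) ^ ~(x5 & (x5 -> x2)) = 0 ^ 1 = 1
x2 -> x5 = 0 -> 0 = 1
(((x2 -> (x2 <-> x5)) -> x2) ^ ~(x5 & (x5 -> x2))) & (x2 -> x5) = 1 & 1 = 1
x5 & x2 = 0 & 0 = 0
x5 -> x2 = 0 -> 0 = 1
(x5 & x2) ^ (x5 -> x2) = 0 ^ 1 = 1
x5 -> ((x5 & x2) ^ (x5 -> x2)) = 0 -> 1 = 1
((((x2 -> (x2 <-> x5)) -> x2) ^ ~(x5 & (x5 -> x2))) & (x2 -> x5)) ^ (x5 -> ((x5 & x2) ^ (x5 -> x2))) = 1 ^ 1 = 0
(((((x2 -> (x2 <-> x5)) -> x2) ^ ~(x5 & (x5 -> x2))) & (x2 -> x5)) ^ (x5 -> ((x5 & x2) ^ (x5 -> x2)))) -> x2 = 0 -> 0 = 1

1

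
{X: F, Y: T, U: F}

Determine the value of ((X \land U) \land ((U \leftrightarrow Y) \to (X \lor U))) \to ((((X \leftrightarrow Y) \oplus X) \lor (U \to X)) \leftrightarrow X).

X \land U = F \land F = F
U \leftrightarrow Y = F \leftrightarrow T = F
X \lor U = F \lor F = F
(U \leftrightarrow Y) \to (X \lor U) = F \to F = T
(X \land U) \land ((U \leftrightarrow Y) \to (X \lor U)) = F \land T = F
X \leftrightarrow Y = F \leftrightarrow T = F
(X \leftrightarrow Y) \oplus X = F \oplus F = F
U \to X = F \to F = T
((X \leftrightarrow Y) \oplus X) \lor (U \to X) = F \lor T = T
(((X \leftrightarrow Y) \oplus X) \lor (U \to X)) \leftrightarrow X = T \leftrightarrow F = F
((X \land U) \land ((U \leftrightarrow Y) \to (X \lor U))) \to ((((X \leftrightarrow Y) \oplus X) \lor (U \to X)) \leftrightarrow X) = F \to F = T

T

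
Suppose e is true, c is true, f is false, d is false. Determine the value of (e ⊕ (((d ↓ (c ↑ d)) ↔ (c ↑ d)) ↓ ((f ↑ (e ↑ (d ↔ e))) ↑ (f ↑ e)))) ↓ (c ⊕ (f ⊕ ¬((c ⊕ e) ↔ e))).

True

c ↑ d = True ↑ False = True
d ↓ (c ↑ d) = False ↓ True = False
c ↑ d = True ↑ False = True
(d ↓ (c ↑ d)) ↔ (c ↑ d) = False ↔ True = False
d ↔ e = False ↔ True = False
e ↑ (d ↔ e) = True ↑ False = True
f ↑ (e ↑ (d ↔ e)) = False ↑ True = True
f ↑ e = False ↑ True = True
(f ↑ (e ↑ (d ↔ e))) ↑ (f ↑ e) = True ↑ True = False
((d ↓ (c ↑ d)) ↔ (c ↑ d)) ↓ ((f ↑ (e ↑ (d ↔ e))) ↑ (f ↑ e)) = False ↓ False = True
e ⊕ (((d ↓ (c ↑ d)) ↔ (c ↑ d)) ↓ ((f ↑ (e ↑ (d ↔ e))) ↑ (f ↑ e))) = True ⊕ True = False
c ⊕ e = True ⊕ True = False
(c ⊕ e) ↔ e = False ↔ True = False
¬((c ⊕ e) ↔ e) = ¬False = True
f ⊕ ¬((c ⊕ e) ↔ e) = False ⊕ True = True
c ⊕ (f ⊕ ¬((c ⊕ e) ↔ e)) = True ⊕ True = False
(e ⊕ (((d ↓ (c ↑ d)) ↔ (c ↑ d)) ↓ ((f ↑ (e ↑ (d ↔ e))) ↑ (f ↑ e)))) ↓ (c ⊕ (f ⊕ ¬((c ⊕ e) ↔ e))) = False ↓ False = True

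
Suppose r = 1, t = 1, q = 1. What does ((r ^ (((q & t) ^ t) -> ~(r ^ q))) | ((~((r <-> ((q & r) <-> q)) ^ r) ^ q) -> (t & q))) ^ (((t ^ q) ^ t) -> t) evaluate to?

q & t = 1 & 1 = 1
(q & t) ^ t = 1 ^ 1 = 0
r ^ q = 1 ^ 1 = 0
~(r ^ q) = ~0 = 1
((q & t) ^ t) -> ~(r ^ q) = 0 -> 1 = 1
r ^ (((q & t) ^ t) -> ~(r ^ q)) = 1 ^ 1 = 0
q & r = 1 & 1 = 1
(q & r) <-> q = 1 <-> 1 = 1
r <-> ((q & r) <-> q) = 1 <-> 1 = 1
(r <-> ((q & r) <-> q)) ^ r = 1 ^ 1 = 0
~((r <-> ((q & r) <-> q)) ^ r) = ~0 = 1
~((r <-> ((q & r) <-> q)) ^ r) ^ q = 1 ^ 1 = 0
t & q = 1 & 1 = 1
(~((r <-> ((q & r) <-> q)) ^ r) ^ q) -> (t & q) = 0 -> 1 = 1
(r ^ (((q & t) ^ t) -> ~(r ^ q))) | ((~((r <-> ((q & r) <-> q)) ^ r) ^ q) -> (t & q)) = 0 | 1 = 1
t ^ q = 1 ^ 1 = 0
(t ^ q) ^ t = 0 ^ 1 = 1
((t ^ q) ^ t) -> t = 1 -> 1 = 1
((r ^ (((q & t) ^ t) -> ~(r ^ q))) | ((~((r <-> ((q & r) <-> q)) ^ r) ^ q) -> (t & q))) ^ (((t ^ q) ^ t) -> t) = 1 ^ 1 = 0

0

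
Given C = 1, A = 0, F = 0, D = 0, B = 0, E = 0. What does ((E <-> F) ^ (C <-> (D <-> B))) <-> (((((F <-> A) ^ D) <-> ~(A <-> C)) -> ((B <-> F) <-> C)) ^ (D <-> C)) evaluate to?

Substituting C=1, A=0, F=0, D=0, B=0, E=0:
E <-> F = 0 <-> 0 = 1
D <-> B = 0 <-> 0 = 1
C <-> (D <-> B) = 1 <-> 1 = 1
(E <-> F) ^ (C <-> (D <-> B)) = 1 ^ 1 = 0
F <-> A = 0 <-> 0 = 1
(F <-> A) ^ D = 1 ^ 0 = 1
A <-> C = 0 <-> 1 = 0
~(A <-> C) = ~0 = 1
((F <-> A) ^ D) <-> ~(A <-> C) = 1 <-> 1 = 1
B <-> F = 0 <-> 0 = 1
(B <-> F) <-> C = 1 <-> 1 = 1
(((F <-> A) ^ D) <-> ~(A <-> C)) -> ((B <-> F) <-> C) = 1 -> 1 = 1
D <-> C = 0 <-> 1 = 0
((((F <-> A) ^ D) <-> ~(A <-> C)) -> ((B <-> F) <-> C)) ^ (D <-> C) = 1 ^ 0 = 1
((E <-> F) ^ (C <-> (D <-> B))) <-> (((((F <-> A) ^ D) <-> ~(A <-> C)) -> ((B <-> F) <-> C)) ^ (D <-> C)) = 0 <-> 1 = 0

0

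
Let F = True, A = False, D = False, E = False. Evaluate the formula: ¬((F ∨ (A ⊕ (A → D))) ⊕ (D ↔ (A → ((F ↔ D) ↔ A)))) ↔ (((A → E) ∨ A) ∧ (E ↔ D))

A → D = False → False = True
A ⊕ (A → D) = False ⊕ True = True
F ∨ (A ⊕ (A → D)) = True ∨ True = True
F ↔ D = True ↔ False = False
(F ↔ D) ↔ A = False ↔ False = True
A → ((F ↔ D) ↔ A) = False → True = True
D ↔ (A → ((F ↔ D) ↔ A)) = False ↔ True = False
(F ∨ (A ⊕ (A → D))) ⊕ (D ↔ (A → ((F ↔ D) ↔ A))) = True ⊕ False = True
¬((F ∨ (A ⊕ (A → D))) ⊕ (D ↔ (A → ((F ↔ D) ↔ A)))) = ¬True = False
A → E = False → False = True
(A → E) ∨ A = True ∨ False = True
E ↔ D = False ↔ False = True
((A → E) ∨ A) ∧ (E ↔ D) = True ∧ True = True
¬((F ∨ (A ⊕ (A → D))) ⊕ (D ↔ (A → ((F ↔ D) ↔ A)))) ↔ (((A → E) ∨ A) ∧ (E ↔ D)) = False ↔ True = False

False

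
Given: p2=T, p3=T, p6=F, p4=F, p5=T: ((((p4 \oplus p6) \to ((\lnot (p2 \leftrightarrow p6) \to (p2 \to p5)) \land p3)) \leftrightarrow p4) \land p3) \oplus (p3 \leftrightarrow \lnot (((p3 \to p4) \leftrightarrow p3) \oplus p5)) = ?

F

Substituting p2=T, p3=T, p6=F, p4=F, p5=T:
p4 \oplus p6 = F \oplus F = F
p2 \leftrightarrow p6 = T \leftrightarrow F = F
\lnot (p2 \leftrightarrow p6) = \lnot F = T
p2 \to p5 = T \to T = T
\lnot (p2 \leftrightarrow p6) \to (p2 \to p5) = T \to T = T
(\lnot (p2 \leftrightarrow p6) \to (p2 \to p5)) \land p3 = T \land T = T
(p4 \oplus p6) \to ((\lnot (p2 \leftrightarrow p6) \to (p2 \to p5)) \land p3) = F \to T = T
((p4 \oplus p6) \to ((\lnot (p2 \leftrightarrow p6) \to (p2 \to p5)) \land p3)) \leftrightarrow p4 = T \leftrightarrow F = F
(((p4 \oplus p6) \to ((\lnot (p2 \leftrightarrow p6) \to (p2 \to p5)) \land p3)) \leftrightarrow p4) \land p3 = F \land T = F
p3 \to p4 = T \to F = F
(p3 \to p4) \leftrightarrow p3 = F \leftrightarrow T = F
((p3 \to p4) \leftrightarrow p3) \oplus p5 = F \oplus T = T
\lnot (((p3 \to p4) \leftrightarrow p3) \oplus p5) = \lnot T = F
p3 \leftrightarrow \lnot (((p3 \to p4) \leftrightarrow p3) \oplus p5) = T \leftrightarrow F = F
((((p4 \oplus p6) \to ((\lnot (p2 \leftrightarrow p6) \to (p2 \to p5)) \land p3)) \leftrightarrow p4) \land p3) \oplus (p3 \leftrightarrow \lnot (((p3 \to p4) \leftrightarrow p3) \oplus p5)) = F \oplus F = F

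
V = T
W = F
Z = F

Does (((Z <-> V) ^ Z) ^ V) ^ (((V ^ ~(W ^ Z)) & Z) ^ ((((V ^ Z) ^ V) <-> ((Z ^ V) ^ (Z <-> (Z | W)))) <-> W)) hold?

T

Substituting V=T, W=F, Z=F:
Z <-> V = F <-> T = F
(Z <-> V) ^ Z = F ^ F = F
((Z <-> V) ^ Z) ^ V = F ^ T = T
W ^ Z = F ^ F = F
~(W ^ Z) = ~F = T
V ^ ~(W ^ Z) = T ^ T = F
(V ^ ~(W ^ Z)) & Z = F & F = F
V ^ Z = T ^ F = T
(V ^ Z) ^ V = T ^ T = F
Z ^ V = F ^ T = T
Z | W = F | F = F
Z <-> (Z | W) = F <-> F = T
(Z ^ V) ^ (Z <-> (Z | W)) = T ^ T = F
((V ^ Z) ^ V) <-> ((Z ^ V) ^ (Z <-> (Z | W))) = F <-> F = T
(((V ^ Z) ^ V) <-> ((Z ^ V) ^ (Z <-> (Z | W)))) <-> W = T <-> F = F
((V ^ ~(W ^ Z)) & Z) ^ ((((V ^ Z) ^ V) <-> ((Z ^ V) ^ (Z <-> (Z | W)))) <-> W) = F ^ F = F
(((Z <-> V) ^ Z) ^ V) ^ (((V ^ ~(W ^ Z)) & Z) ^ ((((V ^ Z) ^ V) <-> ((Z ^ V) ^ (Z <-> (Z | W)))) <-> W)) = T ^ F = T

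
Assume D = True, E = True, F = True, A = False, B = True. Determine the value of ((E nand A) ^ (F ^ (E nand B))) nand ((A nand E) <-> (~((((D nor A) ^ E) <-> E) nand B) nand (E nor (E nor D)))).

True

E nand A = True nand False = True
E nand B = True nand True = False
F ^ (E nand B) = True ^ False = True
(E nand A) ^ (F ^ (E nand B)) = True ^ True = False
A nand E = False nand True = True
D nor A = True nor False = False
(D nor A) ^ E = False ^ True = True
((D nor A) ^ E) <-> E = True <-> True = True
(((D nor A) ^ E) <-> E) nand B = True nand True = False
~((((D nor A) ^ E) <-> E) nand B) = ~False = True
E nor D = True nor True = False
E nor (E nor D) = True nor False = False
~((((D nor A) ^ E) <-> E) nand B) nand (E nor (E nor D)) = True nand False = True
(A nand E) <-> (~((((D nor A) ^ E) <-> E) nand B) nand (E nor (E nor D))) = True <-> True = True
((E nand A) ^ (F ^ (E nand B))) nand ((A nand E) <-> (~((((D nor A) ^ E) <-> E) nand B) nand (E nor (E nor D)))) = False nand True = True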